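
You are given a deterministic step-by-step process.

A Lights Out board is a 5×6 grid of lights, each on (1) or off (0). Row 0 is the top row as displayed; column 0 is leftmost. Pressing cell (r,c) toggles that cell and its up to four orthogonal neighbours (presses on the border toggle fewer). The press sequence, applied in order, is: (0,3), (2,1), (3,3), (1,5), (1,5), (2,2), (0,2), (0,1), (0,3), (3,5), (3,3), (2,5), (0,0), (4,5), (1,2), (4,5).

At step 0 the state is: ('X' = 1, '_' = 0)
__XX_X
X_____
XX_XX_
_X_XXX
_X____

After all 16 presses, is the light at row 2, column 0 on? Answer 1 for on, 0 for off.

0

k=0  __XX_X
X_____
XX_XX_
_X_XXX
_X____
k=1  ____XX
X__X__
XX_XX_
_X_XXX
_X____
k=2  ____XX
XX_X__
__XXX_
___XXX
_X____
k=3  ____XX
XX_X__
__X_X_
__X__X
_X_X__
k=4  ____X_
XX_XXX
__X_XX
__X__X
_X_X__
k=5  ____XX
XX_X__
__X_X_
__X__X
_X_X__
k=6  ____XX
XXXX__
_X_XX_
_____X
_X_X__
k=7  _XXXXX
XX_X__
_X_XX_
_____X
_X_X__
k=8  X__XXX
X__X__
_X_XX_
_____X
_X_X__
k=9  X_X__X
X_____
_X_XX_
_____X
_X_X__
k=10  X_X__X
X_____
_X_XXX
____X_
_X_X_X
k=11  X_X__X
X_____
_X__XX
__XX__
_X___X
k=12  X_X__X
X____X
_X____
__XX_X
_X___X
k=13  _XX__X
_____X
_X____
__XX_X
_X___X
k=14  _XX__X
_____X
_X____
__XX__
_X__X_
k=15  _X___X
_XXX_X
_XX___
__XX__
_X__X_
k=16  _X___X
_XXX_X
_XX___
__XX_X
_X___X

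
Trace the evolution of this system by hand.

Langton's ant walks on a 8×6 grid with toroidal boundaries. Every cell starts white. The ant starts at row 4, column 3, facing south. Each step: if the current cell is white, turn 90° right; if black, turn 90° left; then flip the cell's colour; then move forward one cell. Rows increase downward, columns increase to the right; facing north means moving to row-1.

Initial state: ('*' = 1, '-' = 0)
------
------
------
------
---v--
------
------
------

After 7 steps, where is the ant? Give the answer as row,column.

k=0  ------
------
------
------
---v--
------
------
------
k=1  ------
------
------
------
--<*--
------
------
------
k=2  ------
------
------
--^---
--**--
------
------
------
k=3  ------
------
------
--*>--
--**--
------
------
------
k=4  ------
------
------
--**--
--*v--
------
------
------
k=5  ------
------
------
--**--
--*->-
------
------
------
k=6  ------
------
------
--**--
--*-*-
----v-
------
------
k=7  ------
------
------
--**--
--*-*-
---<*-
------
------

5,3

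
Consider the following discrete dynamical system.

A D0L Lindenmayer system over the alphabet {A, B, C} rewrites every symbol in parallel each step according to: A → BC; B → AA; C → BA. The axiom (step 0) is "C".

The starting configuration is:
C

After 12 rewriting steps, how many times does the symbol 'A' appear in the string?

t=0: C
t=1: BA
t=2: AABC
t=3: BCBCAABA
t=4: AABAAABABCBCAABC
t=5: BCBCAABCBCBCAABCAABAAABABCBCAABA
t=6: AABAAABABCBCAABAAABAAABABCBCAABABCBCAABCBCBCAABCAABAAABABCBCAABC
t=7: BCBCAABCBCBCAABCAABAAABABCBCAABCBCBCAABCBCBCAABCAABAAABABC…BABCBCAABAAABAAABABCBCAABABCBCAABCBCBCAABCAABAAABABCBCAABA  (len 128)
t=8: AABAAABABCBCAABAAABAAABABCBCAABABCBCAABCBCBCAABCAABAAABABC…BABCBCAABAAABAAABABCBCAABABCBCAABCBCBCAABCAABAAABABCBCAABC  (len 256)
t=9: BCBCAABCBCBCAABCAABAAABABCBCAABCBCBCAABCBCBCAABCAABAAABABC…BABCBCAABAAABAAABABCBCAABABCBCAABCBCBCAABCAABAAABABCBCAABA  (len 512)
t=10: AABAAABABCBCAABAAABAAABABCBCAABABCBCAABCBCBCAABCAABAAABABC…BABCBCAABAAABAAABABCBCAABABCBCAABCBCBCAABCAABAAABABCBCAABC  (len 1024)
t=11: BCBCAABCBCBCAABCAABAAABABCBCAABCBCBCAABCBCBCAABCAABAAABABC…BABCBCAABAAABAAABABCBCAABABCBCAABCBCBCAABCAABAAABABCBCAABA  (len 2048)
t=12: AABAAABABCBCAABAAABAAABABCBCAABABCBCAABCBCBCAABCAABAAABABC…BABCBCAABAAABAAABABCBCAABABCBCAABCBCBCAABCAABAAABABCBCAABC  (len 4096)

1824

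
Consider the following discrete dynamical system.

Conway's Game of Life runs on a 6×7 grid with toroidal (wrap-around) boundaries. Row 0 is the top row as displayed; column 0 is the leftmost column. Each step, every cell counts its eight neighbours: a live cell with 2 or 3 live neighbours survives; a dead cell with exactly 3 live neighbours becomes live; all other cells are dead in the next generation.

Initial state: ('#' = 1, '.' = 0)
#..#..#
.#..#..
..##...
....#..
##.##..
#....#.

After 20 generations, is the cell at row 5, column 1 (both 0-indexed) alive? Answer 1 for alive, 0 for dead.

0) #..#..#
.#..#..
..##...
....#..
##.##..
#....#.
1) ##..###
##..#..
..###..
.#..#..
##.####
..##.#.
2) .......
.......
#.#.##.
.#....#
##....#
.......
3) .......
.......
##...##
..#....
.#....#
#......
4) .......
#.....#
##....#
..#..#.
##.....
#......
5) #.....#
.#....#
.#...#.
..#....
##....#
##.....
6) ......#
.#...##
###....
..#...#
..#...#
.......
7) #....##
.##..##
..#..#.
..##..#
.......
.......
8) ##...#.
.##.#..
#...##.
..##...
.......
......#
9) ###..##
..###..
....##.
...##..
.......
#.....#
10) ..#.##.
#.#....
..#..#.
...###.
.......
.....#.
11) .#.####
..#.###
.##..##
...###.
.....#.
....##.
12) #.#....
.......
###....
..##...
...#..#
...#...
13) .......
#.#....
.###...
#..#...
...##..
..##...
14) .###...
..##...
#..#...
.#.....
....#..
..###..
15) .#.....
....#..
.#.#...
.......
..#.#..
.#..#..
16) .......
..#....
.......
..##...
...#...
.###...
17) .#.#...
.......
..##...
..##...
.#..#..
..##...
18) ...#...
...#...
..##...
.#..#..
.#..#..
.#.##..
19) ...#...
...##..
..###..
.#..#..
##..##.
...##..
20) ..#....
.......
..#..#.
##.....
###..#.
..##.#.

0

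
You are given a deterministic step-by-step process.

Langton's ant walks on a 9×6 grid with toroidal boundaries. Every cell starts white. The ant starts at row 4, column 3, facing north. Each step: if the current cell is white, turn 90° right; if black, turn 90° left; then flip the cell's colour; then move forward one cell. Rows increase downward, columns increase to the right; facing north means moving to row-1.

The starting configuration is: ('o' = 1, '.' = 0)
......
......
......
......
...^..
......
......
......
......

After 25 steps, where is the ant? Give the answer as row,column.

t=0: ......
......
......
......
...^..
......
......
......
......
t=1: ......
......
......
......
...o>.
......
......
......
......
t=2: ......
......
......
......
...oo.
....v.
......
......
......
t=3: ......
......
......
......
...oo.
...<o.
......
......
......
t=4: ......
......
......
......
...^o.
...oo.
......
......
......
t=5: ......
......
......
......
..<.o.
...oo.
......
......
......
t=6: ......
......
......
..^...
..o.o.
...oo.
......
......
......
t=7: ......
......
......
..o>..
..o.o.
...oo.
......
......
......
t=8: ......
......
......
..oo..
..ovo.
...oo.
......
......
......
t=9: ......
......
......
..oo..
..<oo.
...oo.
......
......
......
t=10: ......
......
......
..oo..
...oo.
..voo.
......
......
......
t=11: ......
......
......
..oo..
...oo.
.<ooo.
......
......
......
t=12: ......
......
......
..oo..
.^.oo.
.oooo.
......
......
......
t=13: ......
......
......
..oo..
.o>oo.
.oooo.
......
......
......
t=14: ......
......
......
..oo..
.oooo.
.ovoo.
......
......
......
t=15: ......
......
......
..oo..
.oooo.
.o.>o.
......
......
......
t=16: ......
......
......
..oo..
.oo^o.
.o..o.
......
......
......
t=17: ......
......
......
..oo..
.o<.o.
.o..o.
......
......
......
t=18: ......
......
......
..oo..
.o..o.
.ov.o.
......
......
......
t=19: ......
......
......
..oo..
.o..o.
.<o.o.
......
......
......
t=20: ......
......
......
..oo..
.o..o.
..o.o.
.v....
......
......
t=21: ......
......
......
..oo..
.o..o.
..o.o.
<o....
......
......
t=22: ......
......
......
..oo..
.o..o.
^.o.o.
oo....
......
......
t=23: ......
......
......
..oo..
.o..o.
o>o.o.
oo....
......
......
t=24: ......
......
......
..oo..
.o..o.
ooo.o.
ov....
......
......
t=25: ......
......
......
..oo..
.o..o.
ooo.o.
o.>...
......
......

6,2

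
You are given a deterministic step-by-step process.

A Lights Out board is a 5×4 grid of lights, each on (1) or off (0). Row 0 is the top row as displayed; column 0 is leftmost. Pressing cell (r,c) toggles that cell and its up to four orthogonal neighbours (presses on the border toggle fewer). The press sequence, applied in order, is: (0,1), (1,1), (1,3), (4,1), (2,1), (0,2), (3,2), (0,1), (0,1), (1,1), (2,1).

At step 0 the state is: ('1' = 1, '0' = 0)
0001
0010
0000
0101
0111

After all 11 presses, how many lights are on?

0) 0001
0010
0000
0101
0111
1) 1111
0110
0000
0101
0111
2) 1011
1000
0100
0101
0111
3) 1010
1011
0101
0101
0111
4) 1010
1011
0101
0001
1001
5) 1010
1111
1011
0101
1001
6) 1101
1101
1011
0101
1001
7) 1101
1101
1001
0010
1011
8) 0011
1001
1001
0010
1011
9) 1101
1101
1001
0010
1011
10) 1001
0011
1101
0010
1011
11) 1001
0111
0011
0110
1011

12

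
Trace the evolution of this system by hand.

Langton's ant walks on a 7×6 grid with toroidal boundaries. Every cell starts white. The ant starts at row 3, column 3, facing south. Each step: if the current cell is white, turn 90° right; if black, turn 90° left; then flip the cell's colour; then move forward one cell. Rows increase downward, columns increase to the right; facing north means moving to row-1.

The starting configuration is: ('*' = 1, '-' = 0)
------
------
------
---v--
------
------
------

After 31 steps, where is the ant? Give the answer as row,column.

2,5

t=0: ------
------
------
---v--
------
------
------
t=1: ------
------
------
--<*--
------
------
------
t=2: ------
------
--^---
--**--
------
------
------
t=3: ------
------
--*>--
--**--
------
------
------
t=4: ------
------
--**--
--*v--
------
------
------
t=5: ------
------
--**--
--*->-
------
------
------
t=6: ------
------
--**--
--*-*-
----v-
------
------
t=7: ------
------
--**--
--*-*-
---<*-
------
------
t=8: ------
------
--**--
--*^*-
---**-
------
------
t=9: ------
------
--**--
--**>-
---**-
------
------
t=10: ------
------
--**^-
--**--
---**-
------
------
t=11: ------
------
--***>
--**--
---**-
------
------
t=12: ------
------
--****
--**-v
---**-
------
------
t=13: ------
------
--****
--**<*
---**-
------
------
t=14: ------
------
--**^*
--****
---**-
------
------
t=15: ------
------
--*<-*
--****
---**-
------
------
t=16: ------
------
--*--*
--*v**
---**-
------
------
t=17: ------
------
--*--*
--*->*
---**-
------
------
t=18: ------
------
--*-^*
--*--*
---**-
------
------
t=19: ------
------
--*-*>
--*--*
---**-
------
------
t=20: ------
-----^
--*-*-
--*--*
---**-
------
------
t=21: ------
>----*
--*-*-
--*--*
---**-
------
------
t=22: ------
*----*
v-*-*-
--*--*
---**-
------
------
t=23: ------
*----*
*-*-*<
--*--*
---**-
------
------
t=24: ------
*----^
*-*-**
--*--*
---**-
------
------
t=25: ------
*---<-
*-*-**
--*--*
---**-
------
------
t=26: ----^-
*---*-
*-*-**
--*--*
---**-
------
------
t=27: ----*>
*---*-
*-*-**
--*--*
---**-
------
------
t=28: ----**
*---*v
*-*-**
--*--*
---**-
------
------
t=29: ----**
*---<*
*-*-**
--*--*
---**-
------
------
t=30: ----**
*----*
*-*-v*
--*--*
---**-
------
------
t=31: ----**
*----*
*-*-->
--*--*
---**-
------
------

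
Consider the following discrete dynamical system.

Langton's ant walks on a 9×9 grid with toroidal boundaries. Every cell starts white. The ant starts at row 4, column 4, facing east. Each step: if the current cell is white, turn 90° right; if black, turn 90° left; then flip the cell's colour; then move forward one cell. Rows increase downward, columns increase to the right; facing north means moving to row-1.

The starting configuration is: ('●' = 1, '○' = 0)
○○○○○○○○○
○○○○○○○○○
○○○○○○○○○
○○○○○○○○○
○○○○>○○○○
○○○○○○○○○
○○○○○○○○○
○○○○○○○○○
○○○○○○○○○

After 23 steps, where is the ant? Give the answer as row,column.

t=0: ○○○○○○○○○
○○○○○○○○○
○○○○○○○○○
○○○○○○○○○
○○○○>○○○○
○○○○○○○○○
○○○○○○○○○
○○○○○○○○○
○○○○○○○○○
t=1: ○○○○○○○○○
○○○○○○○○○
○○○○○○○○○
○○○○○○○○○
○○○○●○○○○
○○○○v○○○○
○○○○○○○○○
○○○○○○○○○
○○○○○○○○○
t=2: ○○○○○○○○○
○○○○○○○○○
○○○○○○○○○
○○○○○○○○○
○○○○●○○○○
○○○<●○○○○
○○○○○○○○○
○○○○○○○○○
○○○○○○○○○
t=3: ○○○○○○○○○
○○○○○○○○○
○○○○○○○○○
○○○○○○○○○
○○○^●○○○○
○○○●●○○○○
○○○○○○○○○
○○○○○○○○○
○○○○○○○○○
t=4: ○○○○○○○○○
○○○○○○○○○
○○○○○○○○○
○○○○○○○○○
○○○●>○○○○
○○○●●○○○○
○○○○○○○○○
○○○○○○○○○
○○○○○○○○○
t=5: ○○○○○○○○○
○○○○○○○○○
○○○○○○○○○
○○○○^○○○○
○○○●○○○○○
○○○●●○○○○
○○○○○○○○○
○○○○○○○○○
○○○○○○○○○
t=6: ○○○○○○○○○
○○○○○○○○○
○○○○○○○○○
○○○○●>○○○
○○○●○○○○○
○○○●●○○○○
○○○○○○○○○
○○○○○○○○○
○○○○○○○○○
t=7: ○○○○○○○○○
○○○○○○○○○
○○○○○○○○○
○○○○●●○○○
○○○●○v○○○
○○○●●○○○○
○○○○○○○○○
○○○○○○○○○
○○○○○○○○○
t=8: ○○○○○○○○○
○○○○○○○○○
○○○○○○○○○
○○○○●●○○○
○○○●<●○○○
○○○●●○○○○
○○○○○○○○○
○○○○○○○○○
○○○○○○○○○
t=9: ○○○○○○○○○
○○○○○○○○○
○○○○○○○○○
○○○○^●○○○
○○○●●●○○○
○○○●●○○○○
○○○○○○○○○
○○○○○○○○○
○○○○○○○○○
t=10: ○○○○○○○○○
○○○○○○○○○
○○○○○○○○○
○○○<○●○○○
○○○●●●○○○
○○○●●○○○○
○○○○○○○○○
○○○○○○○○○
○○○○○○○○○
t=11: ○○○○○○○○○
○○○○○○○○○
○○○^○○○○○
○○○●○●○○○
○○○●●●○○○
○○○●●○○○○
○○○○○○○○○
○○○○○○○○○
○○○○○○○○○
t=12: ○○○○○○○○○
○○○○○○○○○
○○○●>○○○○
○○○●○●○○○
○○○●●●○○○
○○○●●○○○○
○○○○○○○○○
○○○○○○○○○
○○○○○○○○○
t=13: ○○○○○○○○○
○○○○○○○○○
○○○●●○○○○
○○○●v●○○○
○○○●●●○○○
○○○●●○○○○
○○○○○○○○○
○○○○○○○○○
○○○○○○○○○
t=14: ○○○○○○○○○
○○○○○○○○○
○○○●●○○○○
○○○<●●○○○
○○○●●●○○○
○○○●●○○○○
○○○○○○○○○
○○○○○○○○○
○○○○○○○○○
t=15: ○○○○○○○○○
○○○○○○○○○
○○○●●○○○○
○○○○●●○○○
○○○v●●○○○
○○○●●○○○○
○○○○○○○○○
○○○○○○○○○
○○○○○○○○○
t=16: ○○○○○○○○○
○○○○○○○○○
○○○●●○○○○
○○○○●●○○○
○○○○>●○○○
○○○●●○○○○
○○○○○○○○○
○○○○○○○○○
○○○○○○○○○
t=17: ○○○○○○○○○
○○○○○○○○○
○○○●●○○○○
○○○○^●○○○
○○○○○●○○○
○○○●●○○○○
○○○○○○○○○
○○○○○○○○○
○○○○○○○○○
t=18: ○○○○○○○○○
○○○○○○○○○
○○○●●○○○○
○○○<○●○○○
○○○○○●○○○
○○○●●○○○○
○○○○○○○○○
○○○○○○○○○
○○○○○○○○○
t=19: ○○○○○○○○○
○○○○○○○○○
○○○^●○○○○
○○○●○●○○○
○○○○○●○○○
○○○●●○○○○
○○○○○○○○○
○○○○○○○○○
○○○○○○○○○
t=20: ○○○○○○○○○
○○○○○○○○○
○○<○●○○○○
○○○●○●○○○
○○○○○●○○○
○○○●●○○○○
○○○○○○○○○
○○○○○○○○○
○○○○○○○○○
t=21: ○○○○○○○○○
○○^○○○○○○
○○●○●○○○○
○○○●○●○○○
○○○○○●○○○
○○○●●○○○○
○○○○○○○○○
○○○○○○○○○
○○○○○○○○○
t=22: ○○○○○○○○○
○○●>○○○○○
○○●○●○○○○
○○○●○●○○○
○○○○○●○○○
○○○●●○○○○
○○○○○○○○○
○○○○○○○○○
○○○○○○○○○
t=23: ○○○○○○○○○
○○●●○○○○○
○○●v●○○○○
○○○●○●○○○
○○○○○●○○○
○○○●●○○○○
○○○○○○○○○
○○○○○○○○○
○○○○○○○○○

2,3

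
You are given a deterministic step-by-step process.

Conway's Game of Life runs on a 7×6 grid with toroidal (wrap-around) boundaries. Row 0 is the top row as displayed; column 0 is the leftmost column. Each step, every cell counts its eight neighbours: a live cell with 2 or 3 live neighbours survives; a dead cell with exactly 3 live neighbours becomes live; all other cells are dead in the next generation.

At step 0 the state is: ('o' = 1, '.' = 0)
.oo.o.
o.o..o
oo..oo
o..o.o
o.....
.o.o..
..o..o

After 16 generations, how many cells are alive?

3

0) .oo.o.
o.o..o
oo..oo
o..o.o
o.....
.o.o..
..o..o
1) ..o.o.
..o...
..oo..
......
ooo.oo
ooo...
o...o.
2) .o...o
.oo...
..oo..
o...oo
..oo.o
..o.o.
o.o...
3) ......
oo.o..
o.oooo
oo...o
ooo...
..o.oo
o.oo.o
4) ...ooo
oo.o..
...o..
......
..ooo.
....o.
oooo.o
5) ......
o..o.o
..o...
..o.o.
...oo.
o.....
ooo...
6) ..o..o
......
.oo.oo
..o.o.
...ooo
o.oo.o
oo....
7) oo....
oooooo
.oo.oo
ooo...
oo....
..oo..
...oo.
8) ......
......
......
...o..
o..o..
.oooo.
.o.oo.
9) ......
......
......
......
.o....
oo...o
.o..o.
10) ......
......
......
......
.o....
.oo..o
.o...o
11) ......
......
......
......
ooo...
.oo...
.oo...
12) ......
......
......
.o....
o.o...
...o..
.oo...
13) ......
......
......
.o....
.oo...
...o..
..o...
14) ......
......
......
.oo...
.oo...
.o.o..
......
15) ......
......
......
.oo...
o..o..
.o....
......
16) ......
......
......
.oo...
o.....
......
......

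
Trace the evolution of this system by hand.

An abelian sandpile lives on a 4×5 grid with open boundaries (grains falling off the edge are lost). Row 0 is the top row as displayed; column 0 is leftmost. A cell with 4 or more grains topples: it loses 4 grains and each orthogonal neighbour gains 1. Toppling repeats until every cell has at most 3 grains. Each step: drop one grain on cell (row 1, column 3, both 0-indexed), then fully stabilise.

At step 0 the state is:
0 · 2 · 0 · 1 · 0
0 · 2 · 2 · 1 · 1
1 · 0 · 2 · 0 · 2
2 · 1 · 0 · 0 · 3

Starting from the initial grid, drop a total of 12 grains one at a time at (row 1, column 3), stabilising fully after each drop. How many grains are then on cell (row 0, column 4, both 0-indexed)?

gen 0: 0 · 2 · 0 · 1 · 0
0 · 2 · 2 · 1 · 1
1 · 0 · 2 · 0 · 2
2 · 1 · 0 · 0 · 3
gen 1: 0 · 2 · 0 · 1 · 0
0 · 2 · 2 · 2 · 1
1 · 0 · 2 · 0 · 2
2 · 1 · 0 · 0 · 3
gen 2: 0 · 2 · 0 · 1 · 0
0 · 2 · 2 · 3 · 1
1 · 0 · 2 · 0 · 2
2 · 1 · 0 · 0 · 3
gen 3: 0 · 2 · 0 · 2 · 0
0 · 2 · 3 · 0 · 2
1 · 0 · 2 · 1 · 2
2 · 1 · 0 · 0 · 3
gen 4: 0 · 2 · 0 · 2 · 0
0 · 2 · 3 · 1 · 2
1 · 0 · 2 · 1 · 2
2 · 1 · 0 · 0 · 3
gen 5: 0 · 2 · 0 · 2 · 0
0 · 2 · 3 · 2 · 2
1 · 0 · 2 · 1 · 2
2 · 1 · 0 · 0 · 3
gen 6: 0 · 2 · 0 · 2 · 0
0 · 2 · 3 · 3 · 2
1 · 0 · 2 · 1 · 2
2 · 1 · 0 · 0 · 3
gen 7: 0 · 2 · 1 · 3 · 0
0 · 3 · 0 · 1 · 3
1 · 0 · 3 · 2 · 2
2 · 1 · 0 · 0 · 3
gen 8: 0 · 2 · 1 · 3 · 0
0 · 3 · 0 · 2 · 3
1 · 0 · 3 · 2 · 2
2 · 1 · 0 · 0 · 3
gen 9: 0 · 2 · 1 · 3 · 0
0 · 3 · 0 · 3 · 3
1 · 0 · 3 · 2 · 2
2 · 1 · 0 · 0 · 3
gen 10: 0 · 2 · 2 · 0 · 2
0 · 3 · 1 · 2 · 0
1 · 0 · 3 · 3 · 3
2 · 1 · 0 · 0 · 3
gen 11: 0 · 2 · 2 · 0 · 2
0 · 3 · 1 · 3 · 0
1 · 0 · 3 · 3 · 3
2 · 1 · 0 · 0 · 3
gen 12: 0 · 2 · 2 · 1 · 2
0 · 3 · 3 · 1 · 2
1 · 1 · 0 · 2 · 1
2 · 1 · 1 · 2 · 0

2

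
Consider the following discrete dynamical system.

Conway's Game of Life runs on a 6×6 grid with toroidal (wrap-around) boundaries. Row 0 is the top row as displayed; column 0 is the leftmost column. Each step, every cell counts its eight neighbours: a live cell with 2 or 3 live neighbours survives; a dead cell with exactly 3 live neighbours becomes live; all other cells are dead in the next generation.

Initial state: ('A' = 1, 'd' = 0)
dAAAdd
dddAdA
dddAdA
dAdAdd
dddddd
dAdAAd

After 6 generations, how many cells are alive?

2

[0] dAAAdd
dddAdA
dddAdA
dAdAdd
dddddd
dAdAAd
[1] AAdddd
AddAdd
AddAdd
ddAdAd
dddAAd
dAdAAd
[2] AAdAAA
AdAddA
dAAAAA
ddAdAA
dddddA
AAdAAA
[3] dddddd
dddddd
dddddd
dAAddd
dAAddd
dAdAdd
[4] dddddd
dddddd
dddddd
dAAddd
AddAdd
dAdddd
[5] dddddd
dddddd
dddddd
dAAddd
Addddd
dddddd
[6] dddddd
dddddd
dddddd
dAdddd
dAdddd
dddddd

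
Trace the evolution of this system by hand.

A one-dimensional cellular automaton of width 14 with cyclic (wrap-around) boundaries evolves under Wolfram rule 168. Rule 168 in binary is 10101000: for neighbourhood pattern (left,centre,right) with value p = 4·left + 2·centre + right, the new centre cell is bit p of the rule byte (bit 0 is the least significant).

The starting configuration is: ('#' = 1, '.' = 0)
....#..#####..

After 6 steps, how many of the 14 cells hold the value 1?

0

gen 0: ....#..#####..
gen 1: .......####...
gen 2: .......###....
gen 3: .......##.....
gen 4: .......#......
gen 5: ..............
gen 6: ..............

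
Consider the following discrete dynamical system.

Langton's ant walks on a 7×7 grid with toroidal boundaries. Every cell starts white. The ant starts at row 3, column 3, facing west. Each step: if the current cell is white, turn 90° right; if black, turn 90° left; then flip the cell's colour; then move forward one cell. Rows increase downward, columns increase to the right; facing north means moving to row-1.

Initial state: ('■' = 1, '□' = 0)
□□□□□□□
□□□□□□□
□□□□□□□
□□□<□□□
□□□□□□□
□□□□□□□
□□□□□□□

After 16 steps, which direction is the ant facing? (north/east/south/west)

step 0: □□□□□□□
□□□□□□□
□□□□□□□
□□□<□□□
□□□□□□□
□□□□□□□
□□□□□□□
step 1: □□□□□□□
□□□□□□□
□□□^□□□
□□□■□□□
□□□□□□□
□□□□□□□
□□□□□□□
step 2: □□□□□□□
□□□□□□□
□□□■>□□
□□□■□□□
□□□□□□□
□□□□□□□
□□□□□□□
step 3: □□□□□□□
□□□□□□□
□□□■■□□
□□□■v□□
□□□□□□□
□□□□□□□
□□□□□□□
step 4: □□□□□□□
□□□□□□□
□□□■■□□
□□□<■□□
□□□□□□□
□□□□□□□
□□□□□□□
step 5: □□□□□□□
□□□□□□□
□□□■■□□
□□□□■□□
□□□v□□□
□□□□□□□
□□□□□□□
step 6: □□□□□□□
□□□□□□□
□□□■■□□
□□□□■□□
□□<■□□□
□□□□□□□
□□□□□□□
step 7: □□□□□□□
□□□□□□□
□□□■■□□
□□^□■□□
□□■■□□□
□□□□□□□
□□□□□□□
step 8: □□□□□□□
□□□□□□□
□□□■■□□
□□■>■□□
□□■■□□□
□□□□□□□
□□□□□□□
step 9: □□□□□□□
□□□□□□□
□□□■■□□
□□■■■□□
□□■v□□□
□□□□□□□
□□□□□□□
step 10: □□□□□□□
□□□□□□□
□□□■■□□
□□■■■□□
□□■□>□□
□□□□□□□
□□□□□□□
step 11: □□□□□□□
□□□□□□□
□□□■■□□
□□■■■□□
□□■□■□□
□□□□v□□
□□□□□□□
step 12: □□□□□□□
□□□□□□□
□□□■■□□
□□■■■□□
□□■□■□□
□□□<■□□
□□□□□□□
step 13: □□□□□□□
□□□□□□□
□□□■■□□
□□■■■□□
□□■^■□□
□□□■■□□
□□□□□□□
step 14: □□□□□□□
□□□□□□□
□□□■■□□
□□■■■□□
□□■■>□□
□□□■■□□
□□□□□□□
step 15: □□□□□□□
□□□□□□□
□□□■■□□
□□■■^□□
□□■■□□□
□□□■■□□
□□□□□□□
step 16: □□□□□□□
□□□□□□□
□□□■■□□
□□■<□□□
□□■■□□□
□□□■■□□
□□□□□□□

west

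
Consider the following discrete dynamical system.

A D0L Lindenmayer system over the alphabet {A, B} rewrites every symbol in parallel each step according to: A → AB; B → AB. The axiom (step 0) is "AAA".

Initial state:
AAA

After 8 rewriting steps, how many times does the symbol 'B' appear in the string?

gen 0: AAA
gen 1: ABABAB
gen 2: ABABABABABAB
gen 3: ABABABABABABABABABABABAB
gen 4: ABABABABABABABABABABABABABABABABABABABABABABABAB
gen 5: ABABABABABABABABABABABABABABABABABABABABABABABABABABABABABABABABABABABABABABABABABABABABABABABAB
gen 6: ABABABABABABABABABABABABABABABABABABABABABABABABABABABABAB…ABABABABABABABABABABABABABABABABABABABABABABABABABABABABAB  (len 192)
gen 7: ABABABABABABABABABABABABABABABABABABABABABABABABABABABABAB…ABABABABABABABABABABABABABABABABABABABABABABABABABABABABAB  (len 384)
gen 8: ABABABABABABABABABABABABABABABABABABABABABABABABABABABABAB…ABABABABABABABABABABABABABABABABABABABABABABABABABABABABAB  (len 768)

384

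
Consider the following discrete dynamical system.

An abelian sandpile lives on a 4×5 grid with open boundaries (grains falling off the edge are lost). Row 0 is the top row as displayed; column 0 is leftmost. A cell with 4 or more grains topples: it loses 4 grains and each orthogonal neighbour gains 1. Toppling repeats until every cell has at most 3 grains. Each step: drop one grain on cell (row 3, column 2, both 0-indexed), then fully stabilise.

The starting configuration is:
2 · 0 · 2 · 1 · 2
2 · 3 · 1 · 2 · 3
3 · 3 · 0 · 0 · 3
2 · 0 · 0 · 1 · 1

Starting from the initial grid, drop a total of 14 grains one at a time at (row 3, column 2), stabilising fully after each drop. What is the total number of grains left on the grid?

gen 0: 2 · 0 · 2 · 1 · 2
2 · 3 · 1 · 2 · 3
3 · 3 · 0 · 0 · 3
2 · 0 · 0 · 1 · 1
gen 1: 2 · 0 · 2 · 1 · 2
2 · 3 · 1 · 2 · 3
3 · 3 · 0 · 0 · 3
2 · 0 · 1 · 1 · 1
gen 2: 2 · 0 · 2 · 1 · 2
2 · 3 · 1 · 2 · 3
3 · 3 · 0 · 0 · 3
2 · 0 · 2 · 1 · 1
gen 3: 2 · 0 · 2 · 1 · 2
2 · 3 · 1 · 2 · 3
3 · 3 · 0 · 0 · 3
2 · 0 · 3 · 1 · 1
gen 4: 2 · 0 · 2 · 1 · 2
2 · 3 · 1 · 2 · 3
3 · 3 · 1 · 0 · 3
2 · 1 · 0 · 2 · 1
gen 5: 2 · 0 · 2 · 1 · 2
2 · 3 · 1 · 2 · 3
3 · 3 · 1 · 0 · 3
2 · 1 · 1 · 2 · 1
gen 6: 2 · 0 · 2 · 1 · 2
2 · 3 · 1 · 2 · 3
3 · 3 · 1 · 0 · 3
2 · 1 · 2 · 2 · 1
gen 7: 2 · 0 · 2 · 1 · 2
2 · 3 · 1 · 2 · 3
3 · 3 · 1 · 0 · 3
2 · 1 · 3 · 2 · 1
gen 8: 2 · 0 · 2 · 1 · 2
2 · 3 · 1 · 2 · 3
3 · 3 · 2 · 0 · 3
2 · 2 · 0 · 3 · 1
gen 9: 2 · 0 · 2 · 1 · 2
2 · 3 · 1 · 2 · 3
3 · 3 · 2 · 0 · 3
2 · 2 · 1 · 3 · 1
gen 10: 2 · 0 · 2 · 1 · 2
2 · 3 · 1 · 2 · 3
3 · 3 · 2 · 0 · 3
2 · 2 · 2 · 3 · 1
gen 11: 2 · 0 · 2 · 1 · 2
2 · 3 · 1 · 2 · 3
3 · 3 · 2 · 0 · 3
2 · 2 · 3 · 3 · 1
gen 12: 2 · 0 · 2 · 1 · 2
2 · 3 · 1 · 2 · 3
3 · 3 · 3 · 1 · 3
2 · 3 · 1 · 0 · 2
gen 13: 2 · 0 · 2 · 1 · 2
2 · 3 · 1 · 2 · 3
3 · 3 · 3 · 1 · 3
2 · 3 · 2 · 0 · 2
gen 14: 2 · 0 · 2 · 1 · 2
2 · 3 · 1 · 2 · 3
3 · 3 · 3 · 1 · 3
2 · 3 · 3 · 0 · 2

41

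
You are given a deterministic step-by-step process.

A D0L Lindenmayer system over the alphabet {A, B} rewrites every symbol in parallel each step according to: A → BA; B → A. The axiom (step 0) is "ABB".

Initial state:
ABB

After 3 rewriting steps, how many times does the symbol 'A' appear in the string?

[0] ABB
[1] BAAA
[2] ABABABA
[3] BAABAABAABA

7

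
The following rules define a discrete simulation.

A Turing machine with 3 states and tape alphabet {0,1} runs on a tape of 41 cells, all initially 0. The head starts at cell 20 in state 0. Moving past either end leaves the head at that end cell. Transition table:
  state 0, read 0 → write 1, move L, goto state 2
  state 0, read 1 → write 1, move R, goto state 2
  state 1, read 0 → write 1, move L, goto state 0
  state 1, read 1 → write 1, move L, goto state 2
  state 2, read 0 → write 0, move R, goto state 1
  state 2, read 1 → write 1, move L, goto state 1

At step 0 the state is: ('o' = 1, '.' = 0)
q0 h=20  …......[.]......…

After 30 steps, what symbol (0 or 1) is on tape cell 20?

step 0: q0 h=20  …......[.]......…
step 1: q2 h=19  …......[.]o.....…
step 2: q1 h=20  …......[o]......…
step 3: q2 h=19  …......[.]o.....…
step 4: q1 h=20  …......[o]......…
step 5: q2 h=19  …......[.]o.....…
step 6: q1 h=20  …......[o]......…
step 7: q2 h=19  …......[.]o.....…
step 8: q1 h=20  …......[o]......…
step 9: q2 h=19  …......[.]o.....…
step 10: q1 h=20  …......[o]......…
step 11: q2 h=19  …......[.]o.....…
step 12: q1 h=20  …......[o]......…
step 13: q2 h=19  …......[.]o.....…
step 14: q1 h=20  …......[o]......…
step 15: q2 h=19  …......[.]o.....…
step 16: q1 h=20  …......[o]......…
step 17: q2 h=19  …......[.]o.....…
step 18: q1 h=20  …......[o]......…
step 19: q2 h=19  …......[.]o.....…
step 20: q1 h=20  …......[o]......…
step 21: q2 h=19  …......[.]o.....…
step 22: q1 h=20  …......[o]......…
step 23: q2 h=19  …......[.]o.....…
step 24: q1 h=20  …......[o]......…
step 25: q2 h=19  …......[.]o.....…
step 26: q1 h=20  …......[o]......…
step 27: q2 h=19  …......[.]o.....…
step 28: q1 h=20  …......[o]......…
step 29: q2 h=19  …......[.]o.....…
step 30: q1 h=20  …......[o]......…

1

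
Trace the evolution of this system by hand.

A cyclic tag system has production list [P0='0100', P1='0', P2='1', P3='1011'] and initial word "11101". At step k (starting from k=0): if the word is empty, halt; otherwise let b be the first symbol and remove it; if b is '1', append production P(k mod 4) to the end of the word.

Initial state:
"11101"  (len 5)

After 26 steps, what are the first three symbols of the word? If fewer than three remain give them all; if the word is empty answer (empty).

100

[0] "11101"  (len 5)
[1] "11010100"  (len 8)
[2] "10101000"  (len 8)
[3] "01010001"  (len 8)
[4] "1010001"  (len 7)
[5] "0100010100"  (len 10)
[6] "100010100"  (len 9)
[7] "000101001"  (len 9)
[8] "00101001"  (len 8)
[9] "0101001"  (len 7)
[10] "101001"  (len 6)
[11] "010011"  (len 6)
[12] "10011"  (len 5)
[13] "00110100"  (len 8)
[14] "0110100"  (len 7)
[15] "110100"  (len 6)
[16] "101001011"  (len 9)
[17] "010010110100"  (len 12)
[18] "10010110100"  (len 11)
[19] "00101101001"  (len 11)
[20] "0101101001"  (len 10)
[21] "101101001"  (len 9)
[22] "011010010"  (len 9)
[23] "11010010"  (len 8)
[24] "10100101011"  (len 11)
[25] "01001010110100"  (len 14)
[26] "1001010110100"  (len 13)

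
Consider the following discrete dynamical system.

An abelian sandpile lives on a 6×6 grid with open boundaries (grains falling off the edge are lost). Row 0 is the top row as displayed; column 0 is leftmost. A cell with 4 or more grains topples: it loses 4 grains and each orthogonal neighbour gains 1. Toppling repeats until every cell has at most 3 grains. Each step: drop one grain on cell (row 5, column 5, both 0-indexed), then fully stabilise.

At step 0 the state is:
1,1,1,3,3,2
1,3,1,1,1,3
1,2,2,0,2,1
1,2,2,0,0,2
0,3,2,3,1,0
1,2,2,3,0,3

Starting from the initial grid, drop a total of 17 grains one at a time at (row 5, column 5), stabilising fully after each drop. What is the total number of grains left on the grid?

[0] 1,1,1,3,3,2
1,3,1,1,1,3
1,2,2,0,2,1
1,2,2,0,0,2
0,3,2,3,1,0
1,2,2,3,0,3
[1] 1,1,1,3,3,2
1,3,1,1,1,3
1,2,2,0,2,1
1,2,2,0,0,2
0,3,2,3,1,1
1,2,2,3,1,0
[2] 1,1,1,3,3,2
1,3,1,1,1,3
1,2,2,0,2,1
1,2,2,0,0,2
0,3,2,3,1,1
1,2,2,3,1,1
[3] 1,1,1,3,3,2
1,3,1,1,1,3
1,2,2,0,2,1
1,2,2,0,0,2
0,3,2,3,1,1
1,2,2,3,1,2
[4] 1,1,1,3,3,2
1,3,1,1,1,3
1,2,2,0,2,1
1,2,2,0,0,2
0,3,2,3,1,1
1,2,2,3,1,3
[5] 1,1,1,3,3,2
1,3,1,1,1,3
1,2,2,0,2,1
1,2,2,0,0,2
0,3,2,3,1,2
1,2,2,3,2,0
[6] 1,1,1,3,3,2
1,3,1,1,1,3
1,2,2,0,2,1
1,2,2,0,0,2
0,3,2,3,1,2
1,2,2,3,2,1
[7] 1,1,1,3,3,2
1,3,1,1,1,3
1,2,2,0,2,1
1,2,2,0,0,2
0,3,2,3,1,2
1,2,2,3,2,2
[8] 1,1,1,3,3,2
1,3,1,1,1,3
1,2,2,0,2,1
1,2,2,0,0,2
0,3,2,3,1,2
1,2,2,3,2,3
[9] 1,1,1,3,3,2
1,3,1,1,1,3
1,2,2,0,2,1
1,2,2,0,0,2
0,3,2,3,1,3
1,2,2,3,3,0
[10] 1,1,1,3,3,2
1,3,1,1,1,3
1,2,2,0,2,1
1,2,2,0,0,2
0,3,2,3,1,3
1,2,2,3,3,1
[11] 1,1,1,3,3,2
1,3,1,1,1,3
1,2,2,0,2,1
1,2,2,0,0,2
0,3,2,3,1,3
1,2,2,3,3,2
[12] 1,1,1,3,3,2
1,3,1,1,1,3
1,2,2,0,2,1
1,2,2,0,0,2
0,3,2,3,1,3
1,2,2,3,3,3
[13] 1,1,1,3,3,2
1,3,1,1,1,3
1,2,2,0,2,1
1,2,2,1,1,3
0,3,3,1,0,1
1,2,3,1,2,2
[14] 1,1,1,3,3,2
1,3,1,1,1,3
1,2,2,0,2,1
1,2,2,1,1,3
0,3,3,1,0,1
1,2,3,1,2,3
[15] 1,1,1,3,3,2
1,3,1,1,1,3
1,2,2,0,2,1
1,2,2,1,1,3
0,3,3,1,0,2
1,2,3,1,3,0
[16] 1,1,1,3,3,2
1,3,1,1,1,3
1,2,2,0,2,1
1,2,2,1,1,3
0,3,3,1,0,2
1,2,3,1,3,1
[17] 1,1,1,3,3,2
1,3,1,1,1,3
1,2,2,0,2,1
1,2,2,1,1,3
0,3,3,1,0,2
1,2,3,1,3,2

60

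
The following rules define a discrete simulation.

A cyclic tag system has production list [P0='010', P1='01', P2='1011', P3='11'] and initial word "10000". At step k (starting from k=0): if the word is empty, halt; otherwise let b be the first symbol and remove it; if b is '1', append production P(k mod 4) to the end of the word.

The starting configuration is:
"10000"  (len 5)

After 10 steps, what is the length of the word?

5

[0] "10000"  (len 5)
[1] "0000010"  (len 7)
[2] "000010"  (len 6)
[3] "00010"  (len 5)
[4] "0010"  (len 4)
[5] "010"  (len 3)
[6] "10"  (len 2)
[7] "01011"  (len 5)
[8] "1011"  (len 4)
[9] "011010"  (len 6)
[10] "11010"  (len 5)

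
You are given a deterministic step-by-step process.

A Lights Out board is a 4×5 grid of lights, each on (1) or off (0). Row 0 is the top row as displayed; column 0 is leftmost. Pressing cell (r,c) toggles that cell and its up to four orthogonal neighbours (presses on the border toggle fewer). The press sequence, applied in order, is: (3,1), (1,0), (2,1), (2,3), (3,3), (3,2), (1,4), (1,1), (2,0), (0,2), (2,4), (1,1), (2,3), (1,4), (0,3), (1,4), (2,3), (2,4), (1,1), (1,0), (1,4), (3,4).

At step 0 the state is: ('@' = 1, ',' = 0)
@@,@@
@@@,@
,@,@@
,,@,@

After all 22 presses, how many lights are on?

[0] @@,@@
@@@,@
,@,@@
,,@,@
[1] @@,@@
@@@,@
,,,@@
@@,,@
[2] ,@,@@
,,@,@
@,,@@
@@,,@
[3] ,@,@@
,@@,@
,@@@@
@,,,@
[4] ,@,@@
,@@@@
,@,,,
@,,@@
[5] ,@,@@
,@@@@
,@,@,
@,@,,
[6] ,@,@@
,@@@@
,@@@,
@@,@,
[7] ,@,@,
,@@,,
,@@@@
@@,@,
[8] ,,,@,
@,,,,
,,@@@
@@,@,
[9] ,,,@,
,,,,,
@@@@@
,@,@,
[10] ,@@,,
,,@,,
@@@@@
,@,@,
[11] ,@@,,
,,@,@
@@@,,
,@,@@
[12] ,,@,,
@@,,@
@,@,,
,@,@@
[13] ,,@,,
@@,@@
@,,@@
,@,,@
[14] ,,@,@
@@,,,
@,,@,
,@,,@
[15] ,,,@,
@@,@,
@,,@,
,@,,@
[16] ,,,@@
@@,,@
@,,@@
,@,,@
[17] ,,,@@
@@,@@
@,@,,
,@,@@
[18] ,,,@@
@@,@,
@,@@@
,@,@,
[19] ,@,@@
,,@@,
@@@@@
,@,@,
[20] @@,@@
@@@@,
,@@@@
,@,@,
[21] @@,@,
@@@,@
,@@@,
,@,@,
[22] @@,@,
@@@,@
,@@@@
,@,,@

13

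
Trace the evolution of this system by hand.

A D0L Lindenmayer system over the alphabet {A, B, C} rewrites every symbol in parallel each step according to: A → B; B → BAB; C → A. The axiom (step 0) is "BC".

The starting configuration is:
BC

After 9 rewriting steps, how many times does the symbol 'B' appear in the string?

2786

step 0: BC
step 1: BABA
step 2: BABBBABB
step 3: BABBBABBABBABBBABBAB
step 4: BABBBABBABBABBBABBABBBABBABBBABBABBABBBABBABBBAB
step 5: BABBBABBABBABBBABBABBBABBABBBABBABBABBBABBABBBABBABBABBBABBABBBABBABBABBBABBABBBABBABBBABBABBABBBABBABBBABBABBABBBAB
step 6: BABBBABBABBABBBABBABBBABBABBBABBABBABBBABBABBBABBABBABBBAB…BABBBABBABBABBBABBABBBABBABBABBBABBABBBABBABBBABBABBABBBAB  (len 280)
step 7: BABBBABBABBABBBABBABBBABBABBBABBABBABBBABBABBBABBABBABBBAB…BABBBABBABBABBBABBABBBABBABBABBBABBABBBABBABBBABBABBABBBAB  (len 676)
step 8: BABBBABBABBABBBABBABBBABBABBBABBABBABBBABBABBBABBABBABBBAB…BABBBABBABBABBBABBABBBABBABBABBBABBABBBABBABBBABBABBABBBAB  (len 1632)
step 9: BABBBABBABBABBBABBABBBABBABBBABBABBABBBABBABBBABBABBABBBAB…BABBBABBABBABBBABBABBBABBABBABBBABBABBBABBABBBABBABBABBBAB  (len 3940)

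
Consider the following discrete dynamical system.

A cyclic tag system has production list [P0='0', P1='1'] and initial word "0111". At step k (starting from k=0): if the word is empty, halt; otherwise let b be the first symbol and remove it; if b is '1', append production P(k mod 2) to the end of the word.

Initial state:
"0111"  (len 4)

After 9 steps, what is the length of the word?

[0] "0111"  (len 4)
[1] "111"  (len 3)
[2] "111"  (len 3)
[3] "110"  (len 3)
[4] "101"  (len 3)
[5] "010"  (len 3)
[6] "10"  (len 2)
[7] "00"  (len 2)
[8] "0"  (len 1)
[9] (halted — word empty)

0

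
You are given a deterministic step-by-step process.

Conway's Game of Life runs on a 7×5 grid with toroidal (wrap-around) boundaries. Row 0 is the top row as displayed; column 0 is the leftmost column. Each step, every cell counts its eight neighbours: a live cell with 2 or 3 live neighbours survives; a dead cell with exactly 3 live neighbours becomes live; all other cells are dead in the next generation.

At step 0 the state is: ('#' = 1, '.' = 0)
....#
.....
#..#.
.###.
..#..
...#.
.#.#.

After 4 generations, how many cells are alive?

0) ....#
.....
#..#.
.###.
..#..
...#.
.#.#.
1) .....
....#
.#.##
.#.##
.#...
...#.
..###
2) ....#
#..##
.....
.#.##
#..##
...##
..###
3) ..#..
#..##
..#..
..##.
.....
.....
#.#..
4) #.#..
.####
.##..
..##.
.....
.....
.#...

11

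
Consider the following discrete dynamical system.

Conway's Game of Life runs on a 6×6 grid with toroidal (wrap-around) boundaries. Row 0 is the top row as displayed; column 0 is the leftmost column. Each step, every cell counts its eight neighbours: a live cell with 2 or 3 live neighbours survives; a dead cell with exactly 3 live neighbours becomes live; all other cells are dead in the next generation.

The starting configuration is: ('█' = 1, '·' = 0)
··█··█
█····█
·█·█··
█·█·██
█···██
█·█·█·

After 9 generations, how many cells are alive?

12

k=0  ··█··█
█····█
·█·█··
█·█·██
█···██
█·█·█·
k=1  ···██·
███·██
·███··
··█···
······
█···█·
k=2  ··█···
█····█
····██
·███··
······
···███
k=3  █··█··
█···██
·█████
··███·
······
···██·
k=4  █··█··
······
·█····
·█···█
··█···
···██·
k=5  ···██·
······
█·····
███···
··███·
··███·
k=6  ··█·█·
······
█·····
█·█··█
····██
·····█
k=7  ······
······
██···█
██··█·
····█·
···█·█
k=8  ······
█·····
·█···█
·█··█·
█··██·
····█·
k=9  ······
█·····
·█···█
·████·
···██·
···███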